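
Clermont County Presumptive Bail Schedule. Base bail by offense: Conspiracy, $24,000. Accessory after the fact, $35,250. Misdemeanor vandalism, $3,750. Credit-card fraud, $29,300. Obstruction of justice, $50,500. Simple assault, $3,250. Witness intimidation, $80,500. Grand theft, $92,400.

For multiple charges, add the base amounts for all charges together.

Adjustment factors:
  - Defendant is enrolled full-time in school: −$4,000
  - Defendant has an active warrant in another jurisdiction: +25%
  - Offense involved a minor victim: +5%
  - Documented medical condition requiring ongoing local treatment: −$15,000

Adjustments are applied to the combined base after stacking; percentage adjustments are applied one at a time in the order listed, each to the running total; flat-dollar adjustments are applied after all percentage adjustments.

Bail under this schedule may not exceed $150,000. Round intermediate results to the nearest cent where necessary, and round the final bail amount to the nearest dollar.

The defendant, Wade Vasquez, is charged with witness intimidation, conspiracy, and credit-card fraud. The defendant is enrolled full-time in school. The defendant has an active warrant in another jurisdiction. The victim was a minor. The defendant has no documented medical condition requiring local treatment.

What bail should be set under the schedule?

Base amounts from the schedule: witness intimidation $80,500; conspiracy $24,000; credit-card fraud $29,300.
Stacking rule: sum of all bases. $80,500 + $24,000 + $29,300 = $133,800.
Defendant has an active warrant in another jurisdiction (+25%): $133,800 × 1.25 = $167,250.
Offense involved a minor victim (+5%): $167,250 × 1.05 = $175,612.50.
Defendant is enrolled full-time in school (−$4,000 flat): $175,612.50 − $4,000 = $171,612.50.
Result $171,612.50 exceeds the maximum of $150,000; bail is capped at $150,000.

$150,000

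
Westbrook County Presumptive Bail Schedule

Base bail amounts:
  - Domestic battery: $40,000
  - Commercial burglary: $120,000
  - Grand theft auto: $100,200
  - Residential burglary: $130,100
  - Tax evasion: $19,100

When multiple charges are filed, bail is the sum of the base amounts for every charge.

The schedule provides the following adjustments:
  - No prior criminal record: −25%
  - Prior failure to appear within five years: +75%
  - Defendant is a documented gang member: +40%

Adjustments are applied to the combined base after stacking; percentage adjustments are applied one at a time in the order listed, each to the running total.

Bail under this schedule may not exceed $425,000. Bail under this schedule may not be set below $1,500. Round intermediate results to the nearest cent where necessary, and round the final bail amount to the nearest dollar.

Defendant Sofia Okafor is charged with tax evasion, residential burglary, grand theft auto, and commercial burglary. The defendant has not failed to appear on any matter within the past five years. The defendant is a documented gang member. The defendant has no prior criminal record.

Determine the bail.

$387,870

Base amounts from the schedule: tax evasion $19,100; residential burglary $130,100; grand theft auto $100,200; commercial burglary $120,000.
Stacking rule: sum of all bases. $19,100 + $130,100 + $100,200 + $120,000 = $369,400.
No prior criminal record (−25%): $369,400 × 0.75 = $277,050.
Defendant is a documented gang member (+40%): $277,050 × 1.4 = $387,870.
$387,870 is within the $425,000 maximum.
$387,870 is at or above the $1,500 minimum.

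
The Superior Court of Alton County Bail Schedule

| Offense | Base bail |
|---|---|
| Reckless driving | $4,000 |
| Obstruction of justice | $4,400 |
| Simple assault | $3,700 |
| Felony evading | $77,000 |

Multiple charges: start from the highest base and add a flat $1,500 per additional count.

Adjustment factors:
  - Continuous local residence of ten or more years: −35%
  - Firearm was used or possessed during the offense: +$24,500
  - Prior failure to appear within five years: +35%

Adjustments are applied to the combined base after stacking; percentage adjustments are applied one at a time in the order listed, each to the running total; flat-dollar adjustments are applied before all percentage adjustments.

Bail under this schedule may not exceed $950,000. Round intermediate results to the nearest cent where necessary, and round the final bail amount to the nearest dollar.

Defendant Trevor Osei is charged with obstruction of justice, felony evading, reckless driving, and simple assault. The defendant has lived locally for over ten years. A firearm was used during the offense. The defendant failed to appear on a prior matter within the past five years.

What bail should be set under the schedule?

Base amounts from the schedule: obstruction of justice $4,400; felony evading $77,000; reckless driving $4,000; simple assault $3,700.
Stacking rule: highest base plus $1,500 per additional charge. Highest is felony evading at $77,000; 3 additional charges → +$4,500. Combined base = $81,500.
Firearm was used or possessed during the offense (+$24,500 flat): $81,500 + $24,500 = $106,000.
Continuous local residence of ten or more years (−35%): $106,000 × 0.65 = $68,900.
Prior failure to appear within five years (+35%): $68,900 × 1.35 = $93,015.
$93,015 is within the $950,000 maximum.

$93,015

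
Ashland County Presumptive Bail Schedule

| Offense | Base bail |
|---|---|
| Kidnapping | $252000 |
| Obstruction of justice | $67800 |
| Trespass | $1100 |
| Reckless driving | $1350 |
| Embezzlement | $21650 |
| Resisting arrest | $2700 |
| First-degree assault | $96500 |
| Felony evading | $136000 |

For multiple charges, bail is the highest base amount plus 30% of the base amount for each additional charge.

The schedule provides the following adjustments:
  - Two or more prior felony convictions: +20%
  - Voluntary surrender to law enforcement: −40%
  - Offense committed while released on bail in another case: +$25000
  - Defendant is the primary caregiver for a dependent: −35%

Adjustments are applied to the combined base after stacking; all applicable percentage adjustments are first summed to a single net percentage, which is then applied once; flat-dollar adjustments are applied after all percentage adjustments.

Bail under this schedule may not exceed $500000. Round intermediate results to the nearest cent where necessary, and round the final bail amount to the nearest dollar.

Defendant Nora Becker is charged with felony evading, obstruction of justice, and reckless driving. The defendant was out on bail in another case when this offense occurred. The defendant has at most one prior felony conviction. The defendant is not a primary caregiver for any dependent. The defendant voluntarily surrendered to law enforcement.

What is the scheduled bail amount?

Base amounts from the schedule: felony evading $136000; obstruction of justice $67800; reckless driving $1350.
Stacking rule: highest base plus 30% of each additional charge. Highest is felony evading at $136000. Additional: $67800 × 30% = $20340; $1350 × 30% = $405. Combined base = $136000 + $20745 = $156745.
Voluntary surrender to law enforcement (−40%): $156745 × 0.6 = $94047.
Offense committed while released on bail in another case (+$25000 flat): $94047 + $25000 = $119047.
$119047 is within the $500000 maximum.

$119047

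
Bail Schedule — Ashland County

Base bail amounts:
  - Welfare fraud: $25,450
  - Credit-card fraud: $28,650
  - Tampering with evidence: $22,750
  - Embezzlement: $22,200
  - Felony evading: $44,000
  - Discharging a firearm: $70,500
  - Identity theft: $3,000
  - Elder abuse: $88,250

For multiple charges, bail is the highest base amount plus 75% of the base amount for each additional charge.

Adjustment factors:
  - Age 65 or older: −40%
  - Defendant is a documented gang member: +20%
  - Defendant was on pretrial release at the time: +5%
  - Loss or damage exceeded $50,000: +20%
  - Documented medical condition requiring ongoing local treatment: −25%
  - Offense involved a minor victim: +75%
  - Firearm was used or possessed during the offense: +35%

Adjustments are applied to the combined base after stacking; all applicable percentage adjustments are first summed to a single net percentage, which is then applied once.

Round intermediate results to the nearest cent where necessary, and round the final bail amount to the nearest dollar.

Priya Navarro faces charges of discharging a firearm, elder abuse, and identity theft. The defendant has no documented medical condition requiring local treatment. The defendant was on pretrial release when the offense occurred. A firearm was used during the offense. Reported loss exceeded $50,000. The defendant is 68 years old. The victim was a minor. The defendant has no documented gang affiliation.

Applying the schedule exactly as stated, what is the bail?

$279,581

Base amounts from the schedule: discharging a firearm $70,500; elder abuse $88,250; identity theft $3,000.
Stacking rule: highest base plus 75% of each additional charge. Highest is elder abuse at $88,250. Additional: $70,500 × 75% = $52,875; $3,000 × 75% = $2,250. Combined base = $88,250 + $55,125 = $143,375.
Net percentage adjustment: −40% +5% +20% +75% +35% = +95%. $143,375 × 1.95 = $279,581.25.
Rounded to the nearest dollar: $279,581.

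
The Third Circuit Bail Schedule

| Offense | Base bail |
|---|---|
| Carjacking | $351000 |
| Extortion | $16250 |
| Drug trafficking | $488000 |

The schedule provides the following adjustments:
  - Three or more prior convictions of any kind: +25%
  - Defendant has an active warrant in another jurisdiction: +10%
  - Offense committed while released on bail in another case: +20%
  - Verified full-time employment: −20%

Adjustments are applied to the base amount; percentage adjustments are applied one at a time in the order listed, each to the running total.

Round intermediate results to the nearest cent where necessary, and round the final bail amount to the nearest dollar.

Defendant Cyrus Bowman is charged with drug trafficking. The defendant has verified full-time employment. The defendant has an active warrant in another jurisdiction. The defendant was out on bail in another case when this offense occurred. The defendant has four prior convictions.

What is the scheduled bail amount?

Base amounts from the schedule: drug trafficking $488000.
Single charge. Combined base = $488000.
Three or more prior convictions of any kind (+25%): $488000 × 1.25 = $610000.
Defendant has an active warrant in another jurisdiction (+10%): $610000 × 1.1 = $671000.
Offense committed while released on bail in another case (+20%): $671000 × 1.2 = $805200.
Verified full-time employment (−20%): $805200 × 0.8 = $644160.

$644160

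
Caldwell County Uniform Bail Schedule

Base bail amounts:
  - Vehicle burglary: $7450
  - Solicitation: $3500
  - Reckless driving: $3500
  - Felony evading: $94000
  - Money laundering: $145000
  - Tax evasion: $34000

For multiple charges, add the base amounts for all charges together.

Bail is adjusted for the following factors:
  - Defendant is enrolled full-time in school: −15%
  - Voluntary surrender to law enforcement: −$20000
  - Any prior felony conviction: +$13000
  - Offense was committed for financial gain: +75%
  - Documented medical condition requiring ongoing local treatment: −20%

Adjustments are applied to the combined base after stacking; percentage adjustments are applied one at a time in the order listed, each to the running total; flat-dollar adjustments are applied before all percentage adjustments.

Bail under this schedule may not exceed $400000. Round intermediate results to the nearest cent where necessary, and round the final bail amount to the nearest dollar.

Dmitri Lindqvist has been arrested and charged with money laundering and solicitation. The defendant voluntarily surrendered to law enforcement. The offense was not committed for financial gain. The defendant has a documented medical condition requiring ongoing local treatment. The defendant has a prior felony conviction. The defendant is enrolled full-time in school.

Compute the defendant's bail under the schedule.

Base amounts from the schedule: money laundering $145000; solicitation $3500.
Stacking rule: sum of all bases. $145000 + $3500 = $148500.
Voluntary surrender to law enforcement (−$20000 flat): $148500 − $20000 = $128500.
Any prior felony conviction (+$13000 flat): $128500 + $13000 = $141500.
Defendant is enrolled full-time in school (−15%): $141500 × 0.85 = $120275.
Documented medical condition requiring ongoing local treatment (−20%): $120275 × 0.8 = $96220.
$96220 is within the $400000 maximum.

$96220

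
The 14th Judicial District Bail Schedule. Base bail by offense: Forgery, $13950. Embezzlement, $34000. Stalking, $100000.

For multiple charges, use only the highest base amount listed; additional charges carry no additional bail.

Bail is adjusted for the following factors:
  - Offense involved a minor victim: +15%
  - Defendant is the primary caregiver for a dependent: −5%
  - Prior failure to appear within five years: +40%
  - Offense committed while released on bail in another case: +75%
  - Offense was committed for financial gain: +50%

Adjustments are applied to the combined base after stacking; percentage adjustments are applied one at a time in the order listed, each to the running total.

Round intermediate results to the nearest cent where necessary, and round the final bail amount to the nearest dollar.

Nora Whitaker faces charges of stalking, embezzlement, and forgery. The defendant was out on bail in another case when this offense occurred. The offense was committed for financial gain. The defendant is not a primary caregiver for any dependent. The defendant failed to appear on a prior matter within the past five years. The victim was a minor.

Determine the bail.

Base amounts from the schedule: stalking $100000; embezzlement $34000; forgery $13950.
Stacking rule: use the highest base only. Highest is stalking at $100000. Combined base = $100000.
Offense involved a minor victim (+15%): $100000 × 1.15 = $115000.
Prior failure to appear within five years (+40%): $115000 × 1.4 = $161000.
Offense committed while released on bail in another case (+75%): $161000 × 1.75 = $281750.
Offense was committed for financial gain (+50%): $281750 × 1.5 = $422625.

$422625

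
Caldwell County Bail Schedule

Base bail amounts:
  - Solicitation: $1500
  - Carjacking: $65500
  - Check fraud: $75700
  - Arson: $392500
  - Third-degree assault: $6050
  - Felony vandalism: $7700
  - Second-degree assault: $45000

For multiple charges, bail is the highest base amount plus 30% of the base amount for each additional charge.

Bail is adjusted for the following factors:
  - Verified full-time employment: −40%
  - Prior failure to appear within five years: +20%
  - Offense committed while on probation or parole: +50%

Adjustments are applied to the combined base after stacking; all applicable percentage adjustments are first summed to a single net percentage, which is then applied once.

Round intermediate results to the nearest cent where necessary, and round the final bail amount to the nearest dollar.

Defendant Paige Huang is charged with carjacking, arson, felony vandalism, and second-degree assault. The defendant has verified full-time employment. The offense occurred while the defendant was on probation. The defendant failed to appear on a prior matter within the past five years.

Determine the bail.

Base amounts from the schedule: carjacking $65500; arson $392500; felony vandalism $7700; second-degree assault $45000.
Stacking rule: highest base plus 30% of each additional charge. Highest is arson at $392500. Additional: $65500 × 30% = $19650; $7700 × 30% = $2310; $45000 × 30% = $13500. Combined base = $392500 + $35460 = $427960.
Net percentage adjustment: −40% +20% +50% = +30%. $427960 × 1.3 = $556348.

$556348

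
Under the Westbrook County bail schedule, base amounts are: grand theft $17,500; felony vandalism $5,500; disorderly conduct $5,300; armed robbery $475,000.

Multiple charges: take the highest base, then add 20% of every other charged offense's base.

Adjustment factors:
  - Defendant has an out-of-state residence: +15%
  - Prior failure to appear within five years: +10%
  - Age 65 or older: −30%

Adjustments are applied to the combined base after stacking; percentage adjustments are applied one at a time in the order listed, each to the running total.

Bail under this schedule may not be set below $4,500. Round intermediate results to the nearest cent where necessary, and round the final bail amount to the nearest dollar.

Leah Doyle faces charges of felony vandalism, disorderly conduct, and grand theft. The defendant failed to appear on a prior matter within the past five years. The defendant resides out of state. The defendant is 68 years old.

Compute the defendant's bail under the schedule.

$17,409

Base amounts from the schedule: felony vandalism $5,500; disorderly conduct $5,300; grand theft $17,500.
Stacking rule: highest base plus 20% of each additional charge. Highest is grand theft at $17,500. Additional: $5,500 × 20% = $1,100; $5,300 × 20% = $1,060. Combined base = $17,500 + $2,160 = $19,660.
Defendant has an out-of-state residence (+15%): $19,660 × 1.15 = $22,609.
Prior failure to appear within five years (+10%): $22,609 × 1.1 = $24,869.90.
Age 65 or older (−30%): $24,869.90 × 0.7 = $17,408.93.
$17,408.93 is at or above the $4,500 minimum.
Rounded to the nearest dollar: $17,409.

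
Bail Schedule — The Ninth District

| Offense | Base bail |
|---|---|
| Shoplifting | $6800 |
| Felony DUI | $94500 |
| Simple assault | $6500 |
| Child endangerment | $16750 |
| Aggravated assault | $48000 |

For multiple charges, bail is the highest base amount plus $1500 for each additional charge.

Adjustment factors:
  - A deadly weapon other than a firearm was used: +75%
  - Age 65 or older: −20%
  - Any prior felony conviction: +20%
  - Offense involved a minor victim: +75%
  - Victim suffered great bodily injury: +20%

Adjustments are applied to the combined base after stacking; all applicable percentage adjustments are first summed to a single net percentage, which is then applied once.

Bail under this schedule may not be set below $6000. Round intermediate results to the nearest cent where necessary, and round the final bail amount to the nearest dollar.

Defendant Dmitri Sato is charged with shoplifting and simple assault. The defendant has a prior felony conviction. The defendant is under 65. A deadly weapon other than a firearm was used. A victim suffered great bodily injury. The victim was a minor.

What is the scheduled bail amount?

$24070

Base amounts from the schedule: shoplifting $6800; simple assault $6500.
Stacking rule: highest base plus $1500 per additional charge. Highest is shoplifting at $6800; 1 additional charge → +$1500. Combined base = $8300.
Net percentage adjustment: +75% +20% +75% +20% = +190%. $8300 × 2.9 = $24070.
$24070 is at or above the $6000 minimum.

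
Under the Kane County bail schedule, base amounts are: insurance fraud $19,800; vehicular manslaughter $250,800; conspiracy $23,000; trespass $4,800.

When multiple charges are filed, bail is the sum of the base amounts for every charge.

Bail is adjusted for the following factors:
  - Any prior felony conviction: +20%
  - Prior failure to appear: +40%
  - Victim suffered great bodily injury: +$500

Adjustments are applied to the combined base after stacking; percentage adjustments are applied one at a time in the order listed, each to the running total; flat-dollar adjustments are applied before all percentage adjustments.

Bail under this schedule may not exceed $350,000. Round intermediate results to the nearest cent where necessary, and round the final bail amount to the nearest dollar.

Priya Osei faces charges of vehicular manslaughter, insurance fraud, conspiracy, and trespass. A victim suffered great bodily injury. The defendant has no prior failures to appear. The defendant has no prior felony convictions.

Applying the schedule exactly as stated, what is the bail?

$298,900

Base amounts from the schedule: vehicular manslaughter $250,800; insurance fraud $19,800; conspiracy $23,000; trespass $4,800.
Stacking rule: sum of all bases. $250,800 + $19,800 + $23,000 + $4,800 = $298,400.
Victim suffered great bodily injury (+$500 flat): $298,400 + $500 = $298,900.
$298,900 is within the $350,000 maximum.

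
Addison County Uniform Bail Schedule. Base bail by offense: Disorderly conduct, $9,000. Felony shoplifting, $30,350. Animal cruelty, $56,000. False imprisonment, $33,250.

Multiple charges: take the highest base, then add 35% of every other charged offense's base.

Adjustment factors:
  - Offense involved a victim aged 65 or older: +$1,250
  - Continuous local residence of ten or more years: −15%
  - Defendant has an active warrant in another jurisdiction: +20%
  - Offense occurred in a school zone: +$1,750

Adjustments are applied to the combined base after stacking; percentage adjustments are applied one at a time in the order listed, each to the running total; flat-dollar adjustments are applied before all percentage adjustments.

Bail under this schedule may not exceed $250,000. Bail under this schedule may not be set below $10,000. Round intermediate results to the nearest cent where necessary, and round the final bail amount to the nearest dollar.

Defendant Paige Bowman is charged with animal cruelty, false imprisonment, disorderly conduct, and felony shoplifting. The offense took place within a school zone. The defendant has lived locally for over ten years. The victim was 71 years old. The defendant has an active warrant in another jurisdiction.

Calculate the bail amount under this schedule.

$86,098

Base amounts from the schedule: animal cruelty $56,000; false imprisonment $33,250; disorderly conduct $9,000; felony shoplifting $30,350.
Stacking rule: highest base plus 35% of each additional charge. Highest is animal cruelty at $56,000. Additional: $33,250 × 35% = $11,637.50; $9,000 × 35% = $3,150; $30,350 × 35% = $10,622.50. Combined base = $56,000 + $25,410 = $81,410.
Offense involved a victim aged 65 or older (+$1,250 flat): $81,410 + $1,250 = $82,660.
Offense occurred in a school zone (+$1,750 flat): $82,660 + $1,750 = $84,410.
Continuous local residence of ten or more years (−15%): $84,410 × 0.85 = $71,748.50.
Defendant has an active warrant in another jurisdiction (+20%): $71,748.50 × 1.2 = $86,098.20.
$86,098.20 is within the $250,000 maximum.
$86,098.20 is at or above the $10,000 minimum.
Rounded to the nearest dollar: $86,098.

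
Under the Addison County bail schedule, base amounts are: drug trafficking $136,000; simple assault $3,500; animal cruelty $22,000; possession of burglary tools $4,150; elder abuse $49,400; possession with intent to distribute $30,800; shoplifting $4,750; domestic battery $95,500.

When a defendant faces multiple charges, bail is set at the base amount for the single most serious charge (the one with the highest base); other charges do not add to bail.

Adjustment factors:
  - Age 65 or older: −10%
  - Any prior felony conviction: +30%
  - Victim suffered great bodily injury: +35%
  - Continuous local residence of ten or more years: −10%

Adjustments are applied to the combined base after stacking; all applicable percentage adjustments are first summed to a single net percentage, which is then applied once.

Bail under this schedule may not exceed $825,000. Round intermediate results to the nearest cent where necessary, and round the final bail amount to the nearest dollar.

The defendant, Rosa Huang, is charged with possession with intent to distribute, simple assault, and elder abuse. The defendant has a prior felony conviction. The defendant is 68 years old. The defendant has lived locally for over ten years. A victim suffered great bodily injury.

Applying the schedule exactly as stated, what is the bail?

Base amounts from the schedule: possession with intent to distribute $30,800; simple assault $3,500; elder abuse $49,400.
Stacking rule: use the highest base only. Highest is elder abuse at $49,400. Combined base = $49,400.
Net percentage adjustment: −10% +30% +35% −10% = +45%. $49,400 × 1.45 = $71,630.
$71,630 is within the $825,000 maximum.

$71,630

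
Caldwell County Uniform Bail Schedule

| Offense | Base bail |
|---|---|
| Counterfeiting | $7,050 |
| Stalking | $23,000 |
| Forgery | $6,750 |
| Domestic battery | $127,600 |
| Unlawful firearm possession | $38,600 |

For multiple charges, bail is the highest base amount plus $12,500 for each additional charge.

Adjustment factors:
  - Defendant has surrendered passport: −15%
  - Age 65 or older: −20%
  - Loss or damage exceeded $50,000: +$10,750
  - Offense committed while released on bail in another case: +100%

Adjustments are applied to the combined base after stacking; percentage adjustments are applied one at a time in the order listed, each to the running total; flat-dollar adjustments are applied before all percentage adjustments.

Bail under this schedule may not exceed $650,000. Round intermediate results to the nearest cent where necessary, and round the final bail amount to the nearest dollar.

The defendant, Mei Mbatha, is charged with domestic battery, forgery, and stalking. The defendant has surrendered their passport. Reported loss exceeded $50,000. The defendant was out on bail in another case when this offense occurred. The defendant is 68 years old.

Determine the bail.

Base amounts from the schedule: domestic battery $127,600; forgery $6,750; stalking $23,000.
Stacking rule: highest base plus $12,500 per additional charge. Highest is domestic battery at $127,600; 2 additional charges → +$25,000. Combined base = $152,600.
Loss or damage exceeded $50,000 (+$10,750 flat): $152,600 + $10,750 = $163,350.
Defendant has surrendered passport (−15%): $163,350 × 0.85 = $138,847.50.
Age 65 or older (−20%): $138,847.50 × 0.8 = $111,078.
Offense committed while released on bail in another case (+100%): $111,078 × 2 = $222,156.
$222,156 is within the $650,000 maximum.

$222,156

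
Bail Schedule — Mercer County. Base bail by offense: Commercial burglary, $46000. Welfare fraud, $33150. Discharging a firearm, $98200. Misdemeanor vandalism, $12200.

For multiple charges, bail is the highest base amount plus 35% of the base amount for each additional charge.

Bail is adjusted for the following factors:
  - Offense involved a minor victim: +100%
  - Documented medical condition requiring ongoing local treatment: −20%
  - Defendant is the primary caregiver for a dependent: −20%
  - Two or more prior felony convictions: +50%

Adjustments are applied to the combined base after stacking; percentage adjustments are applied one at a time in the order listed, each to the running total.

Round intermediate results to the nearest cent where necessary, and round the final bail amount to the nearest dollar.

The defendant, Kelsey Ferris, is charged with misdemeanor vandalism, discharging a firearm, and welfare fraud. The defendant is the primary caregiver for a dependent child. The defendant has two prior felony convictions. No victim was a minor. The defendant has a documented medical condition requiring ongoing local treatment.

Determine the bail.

Base amounts from the schedule: misdemeanor vandalism $12200; discharging a firearm $98200; welfare fraud $33150.
Stacking rule: highest base plus 35% of each additional charge. Highest is discharging a firearm at $98200. Additional: $12200 × 35% = $4270; $33150 × 35% = $11602.50. Combined base = $98200 + $15872.50 = $114072.50.
Documented medical condition requiring ongoing local treatment (−20%): $114072.50 × 0.8 = $91258.
Defendant is the primary caregiver for a dependent (−20%): $91258 × 0.8 = $73006.40.
Two or more prior felony convictions (+50%): $73006.40 × 1.5 = $109509.60.
Rounded to the nearest dollar: $109510.

$109510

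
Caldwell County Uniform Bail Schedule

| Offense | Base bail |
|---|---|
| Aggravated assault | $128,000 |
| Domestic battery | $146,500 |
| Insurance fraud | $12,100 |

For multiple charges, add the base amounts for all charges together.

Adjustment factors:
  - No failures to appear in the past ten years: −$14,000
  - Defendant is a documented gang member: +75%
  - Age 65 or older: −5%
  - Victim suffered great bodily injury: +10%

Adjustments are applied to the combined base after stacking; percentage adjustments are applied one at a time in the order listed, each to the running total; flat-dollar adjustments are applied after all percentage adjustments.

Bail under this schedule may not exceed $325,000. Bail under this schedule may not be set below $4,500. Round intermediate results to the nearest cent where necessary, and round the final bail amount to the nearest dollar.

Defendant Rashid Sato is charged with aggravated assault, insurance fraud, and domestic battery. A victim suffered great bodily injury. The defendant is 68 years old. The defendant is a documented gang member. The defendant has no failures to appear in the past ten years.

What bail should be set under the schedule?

Base amounts from the schedule: aggravated assault $128,000; insurance fraud $12,100; domestic battery $146,500.
Stacking rule: sum of all bases. $128,000 + $12,100 + $146,500 = $286,600.
Defendant is a documented gang member (+75%): $286,600 × 1.75 = $501,550.
Age 65 or older (−5%): $501,550 × 0.95 = $476,472.50.
Victim suffered great bodily injury (+10%): $476,472.50 × 1.1 = $524,119.75.
No failures to appear in the past ten years (−$14,000 flat): $524,119.75 − $14,000 = $510,119.75.
Result $510,119.75 exceeds the maximum of $325,000; bail is capped at $325,000.
$325,000 is at or above the $4,500 minimum.

$325,000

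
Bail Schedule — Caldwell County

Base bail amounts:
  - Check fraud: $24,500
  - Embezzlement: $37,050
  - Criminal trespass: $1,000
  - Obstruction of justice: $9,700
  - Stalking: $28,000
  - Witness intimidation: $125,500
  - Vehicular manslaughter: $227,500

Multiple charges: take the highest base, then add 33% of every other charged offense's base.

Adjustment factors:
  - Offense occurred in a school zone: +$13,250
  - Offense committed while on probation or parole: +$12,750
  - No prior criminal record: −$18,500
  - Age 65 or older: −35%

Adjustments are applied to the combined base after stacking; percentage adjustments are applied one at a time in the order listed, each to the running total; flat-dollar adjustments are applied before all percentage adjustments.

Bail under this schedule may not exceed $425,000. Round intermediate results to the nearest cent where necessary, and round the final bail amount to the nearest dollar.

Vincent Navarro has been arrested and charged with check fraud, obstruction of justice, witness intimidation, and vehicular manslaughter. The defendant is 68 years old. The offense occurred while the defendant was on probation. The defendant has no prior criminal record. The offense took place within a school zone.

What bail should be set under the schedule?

Base amounts from the schedule: check fraud $24,500; obstruction of justice $9,700; witness intimidation $125,500; vehicular manslaughter $227,500.
Stacking rule: highest base plus 33% of each additional charge. Highest is vehicular manslaughter at $227,500. Additional: $24,500 × 33% = $8,085; $9,700 × 33% = $3,201; $125,500 × 33% = $41,415. Combined base = $227,500 + $52,701 = $280,201.
Offense occurred in a school zone (+$13,250 flat): $280,201 + $13,250 = $293,451.
Offense committed while on probation or parole (+$12,750 flat): $293,451 + $12,750 = $306,201.
No prior criminal record (−$18,500 flat): $306,201 − $18,500 = $287,701.
Age 65 or older (−35%): $287,701 × 0.65 = $187,005.65.
$187,005.65 is within the $425,000 maximum.
Rounded to the nearest dollar: $187,006.

$187,006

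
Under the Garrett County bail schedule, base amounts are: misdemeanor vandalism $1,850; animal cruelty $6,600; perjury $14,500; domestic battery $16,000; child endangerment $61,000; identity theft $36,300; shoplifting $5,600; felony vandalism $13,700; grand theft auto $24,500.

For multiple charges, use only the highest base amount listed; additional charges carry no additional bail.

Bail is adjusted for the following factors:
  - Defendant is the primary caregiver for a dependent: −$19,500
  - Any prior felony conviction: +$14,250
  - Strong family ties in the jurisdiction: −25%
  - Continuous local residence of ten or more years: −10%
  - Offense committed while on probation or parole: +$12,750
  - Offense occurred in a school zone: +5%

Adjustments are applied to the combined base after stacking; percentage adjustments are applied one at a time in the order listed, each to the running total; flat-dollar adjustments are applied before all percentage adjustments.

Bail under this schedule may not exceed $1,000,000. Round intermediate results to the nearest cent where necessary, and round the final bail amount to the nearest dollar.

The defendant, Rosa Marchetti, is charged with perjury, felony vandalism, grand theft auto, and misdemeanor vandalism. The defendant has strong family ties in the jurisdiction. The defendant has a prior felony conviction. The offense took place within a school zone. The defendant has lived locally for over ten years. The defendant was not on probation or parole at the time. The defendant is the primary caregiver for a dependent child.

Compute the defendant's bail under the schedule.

$13,643

Base amounts from the schedule: perjury $14,500; felony vandalism $13,700; grand theft auto $24,500; misdemeanor vandalism $1,850.
Stacking rule: use the highest base only. Highest is grand theft auto at $24,500. Combined base = $24,500.
Defendant is the primary caregiver for a dependent (−$19,500 flat): $24,500 − $19,500 = $5,000.
Any prior felony conviction (+$14,250 flat): $5,000 + $14,250 = $19,250.
Strong family ties in the jurisdiction (−25%): $19,250 × 0.75 = $14,437.50.
Continuous local residence of ten or more years (−10%): $14,437.50 × 0.9 = $12,993.75.
Offense occurred in a school zone (+5%): $12,993.75 × 1.05 = $13,643.44.
$13,643.44 is within the $1,000,000 maximum.
Rounded to the nearest dollar: $13,643.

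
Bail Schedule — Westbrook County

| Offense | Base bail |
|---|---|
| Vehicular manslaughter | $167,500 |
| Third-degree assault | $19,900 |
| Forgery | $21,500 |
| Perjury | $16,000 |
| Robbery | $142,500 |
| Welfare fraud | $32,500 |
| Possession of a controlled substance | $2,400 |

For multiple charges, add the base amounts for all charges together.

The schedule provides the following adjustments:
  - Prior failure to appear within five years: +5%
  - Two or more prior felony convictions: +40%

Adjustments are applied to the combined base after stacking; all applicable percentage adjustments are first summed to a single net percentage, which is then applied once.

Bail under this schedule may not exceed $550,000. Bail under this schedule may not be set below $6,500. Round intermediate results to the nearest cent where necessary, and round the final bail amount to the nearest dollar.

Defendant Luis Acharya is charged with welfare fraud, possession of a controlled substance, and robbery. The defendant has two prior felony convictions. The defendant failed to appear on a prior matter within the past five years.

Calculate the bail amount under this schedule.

$257,230

Base amounts from the schedule: welfare fraud $32,500; possession of a controlled substance $2,400; robbery $142,500.
Stacking rule: sum of all bases. $32,500 + $2,400 + $142,500 = $177,400.
Net percentage adjustment: +5% +40% = +45%. $177,400 × 1.45 = $257,230.
$257,230 is within the $550,000 maximum.
$257,230 is at or above the $6,500 minimum.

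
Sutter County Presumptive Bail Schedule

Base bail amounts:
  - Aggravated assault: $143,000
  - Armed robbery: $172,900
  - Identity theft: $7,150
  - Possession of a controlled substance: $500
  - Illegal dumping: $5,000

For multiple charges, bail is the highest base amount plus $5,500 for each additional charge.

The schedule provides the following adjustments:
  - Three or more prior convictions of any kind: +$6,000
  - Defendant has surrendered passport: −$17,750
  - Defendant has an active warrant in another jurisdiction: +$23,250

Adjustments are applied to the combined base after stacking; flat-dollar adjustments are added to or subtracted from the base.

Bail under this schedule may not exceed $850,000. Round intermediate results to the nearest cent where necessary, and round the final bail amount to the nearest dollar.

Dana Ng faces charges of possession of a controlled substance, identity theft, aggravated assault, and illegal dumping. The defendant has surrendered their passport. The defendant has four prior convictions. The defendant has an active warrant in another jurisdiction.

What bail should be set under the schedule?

$171,000

Base amounts from the schedule: possession of a controlled substance $500; identity theft $7,150; aggravated assault $143,000; illegal dumping $5,000.
Stacking rule: highest base plus $5,500 per additional charge. Highest is aggravated assault at $143,000; 3 additional charges → +$16,500. Combined base = $159,500.
Three or more prior convictions of any kind (+$6,000 flat): $159,500 + $6,000 = $165,500.
Defendant has surrendered passport (−$17,750 flat): $165,500 − $17,750 = $147,750.
Defendant has an active warrant in another jurisdiction (+$23,250 flat): $147,750 + $23,250 = $171,000.
$171,000 is within the $850,000 maximum.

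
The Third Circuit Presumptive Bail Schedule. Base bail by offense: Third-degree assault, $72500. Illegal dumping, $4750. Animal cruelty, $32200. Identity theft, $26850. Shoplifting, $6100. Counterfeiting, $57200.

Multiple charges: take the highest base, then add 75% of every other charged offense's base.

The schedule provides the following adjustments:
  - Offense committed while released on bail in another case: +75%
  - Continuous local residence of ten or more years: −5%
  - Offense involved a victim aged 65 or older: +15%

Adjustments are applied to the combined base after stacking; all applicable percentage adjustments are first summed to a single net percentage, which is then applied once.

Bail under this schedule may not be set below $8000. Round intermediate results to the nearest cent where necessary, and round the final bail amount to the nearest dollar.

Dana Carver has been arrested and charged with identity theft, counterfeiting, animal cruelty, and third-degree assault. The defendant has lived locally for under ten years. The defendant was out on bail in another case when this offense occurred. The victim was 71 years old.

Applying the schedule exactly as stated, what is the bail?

Base amounts from the schedule: identity theft $26850; counterfeiting $57200; animal cruelty $32200; third-degree assault $72500.
Stacking rule: highest base plus 75% of each additional charge. Highest is third-degree assault at $72500. Additional: $26850 × 75% = $20137.50; $57200 × 75% = $42900; $32200 × 75% = $24150. Combined base = $72500 + $87187.50 = $159687.50.
Net percentage adjustment: +75% +15% = +90%. $159687.50 × 1.9 = $303406.25.
$303406.25 is at or above the $8000 minimum.
Rounded to the nearest dollar: $303406.

$303406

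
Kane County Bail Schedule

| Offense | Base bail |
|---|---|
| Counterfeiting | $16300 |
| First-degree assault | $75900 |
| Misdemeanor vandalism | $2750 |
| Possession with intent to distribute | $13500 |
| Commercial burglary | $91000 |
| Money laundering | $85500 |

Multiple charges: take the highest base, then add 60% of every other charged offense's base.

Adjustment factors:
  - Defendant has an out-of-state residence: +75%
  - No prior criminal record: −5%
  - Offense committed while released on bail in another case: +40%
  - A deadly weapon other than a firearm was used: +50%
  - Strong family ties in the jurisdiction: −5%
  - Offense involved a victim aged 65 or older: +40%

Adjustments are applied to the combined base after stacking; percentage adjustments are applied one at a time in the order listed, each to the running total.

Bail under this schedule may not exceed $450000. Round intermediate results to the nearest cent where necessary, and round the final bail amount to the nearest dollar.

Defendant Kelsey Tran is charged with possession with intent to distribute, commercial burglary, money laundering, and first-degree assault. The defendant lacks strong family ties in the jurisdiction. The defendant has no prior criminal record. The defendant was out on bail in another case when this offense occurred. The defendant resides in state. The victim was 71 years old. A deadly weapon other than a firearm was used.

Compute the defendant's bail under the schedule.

Base amounts from the schedule: possession with intent to distribute $13500; commercial burglary $91000; money laundering $85500; first-degree assault $75900.
Stacking rule: highest base plus 60% of each additional charge. Highest is commercial burglary at $91000. Additional: $13500 × 60% = $8100; $85500 × 60% = $51300; $75900 × 60% = $45540. Combined base = $91000 + $104940 = $195940.
No prior criminal record (−5%): $195940 × 0.95 = $186143.
Offense committed while released on bail in another case (+40%): $186143 × 1.4 = $260600.20.
A deadly weapon other than a firearm was used (+50%): $260600.20 × 1.5 = $390900.30.
Offense involved a victim aged 65 or older (+40%): $390900.30 × 1.4 = $547260.42.
Result $547260.42 exceeds the maximum of $450000; bail is capped at $450000.

$450000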